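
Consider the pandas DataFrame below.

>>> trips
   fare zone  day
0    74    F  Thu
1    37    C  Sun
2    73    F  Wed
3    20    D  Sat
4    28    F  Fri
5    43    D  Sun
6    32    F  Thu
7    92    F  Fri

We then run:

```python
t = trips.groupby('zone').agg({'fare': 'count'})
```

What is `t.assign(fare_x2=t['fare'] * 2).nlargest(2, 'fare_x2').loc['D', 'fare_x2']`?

4

group by zone, count of fare:
      fare
zone      
C        1
D        2
F        5
add column fare_x2 = t['fare'] * 2:
      fare  fare_x2
zone               
C        1        2
D        2        4
F        5       10
take 2 rows with largest fare_x2:
      fare  fare_x2
zone               
F        5       10
D        2        4
Then the value at row 'D', column 'fare_x2': 4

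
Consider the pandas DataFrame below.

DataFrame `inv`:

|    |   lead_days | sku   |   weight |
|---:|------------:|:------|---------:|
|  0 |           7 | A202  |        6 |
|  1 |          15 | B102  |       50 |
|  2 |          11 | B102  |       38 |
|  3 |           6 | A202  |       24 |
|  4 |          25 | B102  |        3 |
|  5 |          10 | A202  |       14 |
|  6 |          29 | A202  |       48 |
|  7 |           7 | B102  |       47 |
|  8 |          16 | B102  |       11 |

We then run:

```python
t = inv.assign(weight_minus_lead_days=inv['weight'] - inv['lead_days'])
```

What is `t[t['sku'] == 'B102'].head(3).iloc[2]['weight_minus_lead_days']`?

add column weight_minus_lead_days = inv['weight'] - inv['lead_days']:
   lead_days   sku  weight  weight_minus_lead_days
0          7  A202       6                      -1
1         15  B102      50                      35
2         11  B102      38                      27
3          6  A202      24                      18
4         25  B102       3                     -22
5         10  A202      14                       4
6         29  A202      48                      19
7          7  B102      47                      40
8         16  B102      11                      -5
filter rows where sku == 'B102':
   lead_days   sku  weight  weight_minus_lead_days
1         15  B102      50                      35
2         11  B102      38                      27
4         25  B102       3                     -22
7          7  B102      47                      40
8         16  B102      11                      -5
take first 3 rows:
   lead_days   sku  weight  weight_minus_lead_days
1         15  B102      50                      35
2         11  B102      38                      27
4         25  B102       3                     -22

-22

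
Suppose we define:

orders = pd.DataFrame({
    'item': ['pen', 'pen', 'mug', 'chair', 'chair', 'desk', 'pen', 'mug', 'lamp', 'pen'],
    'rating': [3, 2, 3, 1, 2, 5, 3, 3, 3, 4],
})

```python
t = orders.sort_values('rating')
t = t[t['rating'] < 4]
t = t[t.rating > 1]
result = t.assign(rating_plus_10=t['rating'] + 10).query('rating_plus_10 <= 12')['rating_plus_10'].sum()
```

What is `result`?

sort by rating:
    item  rating
3  chair       1
1    pen       2
4  chair       2
0    pen       3
2    mug       3
6    pen       3
7    mug       3
8   lamp       3
9    pen       4
5   desk       5
filter rows where rating < 4:
    item  rating
3  chair       1
1    pen       2
4  chair       2
0    pen       3
2    mug       3
6    pen       3
7    mug       3
8   lamp       3
filter rows where rating > 1:
    item  rating
1    pen       2
4  chair       2
0    pen       3
2    mug       3
6    pen       3
7    mug       3
8   lamp       3
add column rating_plus_10 = t['rating'] + 10:
    item  rating  rating_plus_10
1    pen       2              12
4  chair       2              12
0    pen       3              13
2    mug       3              13
6    pen       3              13
7    mug       3              13
8   lamp       3              13
filter rows where rating_plus_10 <= 12:
    item  rating  rating_plus_10
1    pen       2              12
4  chair       2              12
Hence 24.

24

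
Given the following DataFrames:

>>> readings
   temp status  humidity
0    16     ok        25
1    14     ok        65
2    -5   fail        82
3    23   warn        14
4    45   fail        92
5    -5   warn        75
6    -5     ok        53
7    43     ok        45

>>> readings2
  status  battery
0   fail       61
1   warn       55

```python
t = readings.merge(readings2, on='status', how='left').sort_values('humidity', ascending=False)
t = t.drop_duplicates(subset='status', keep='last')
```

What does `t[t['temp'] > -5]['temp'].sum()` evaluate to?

merge on 'status' (how='left') → 8 rows:
   temp status  humidity  battery
0    16     ok        25      NaN
1    14     ok        65      NaN
2    -5   fail        82     61.0
3    23   warn        14     55.0
4    45   fail        92     61.0
5    -5   warn        75     55.0
6    -5     ok        53      NaN
7    43     ok        45      NaN
sort by humidity descending:
   temp status  humidity  battery
4    45   fail        92     61.0
2    -5   fail        82     61.0
5    -5   warn        75     55.0
1    14     ok        65      NaN
6    -5     ok        53      NaN
7    43     ok        45      NaN
0    16     ok        25      NaN
3    23   warn        14     55.0
drop duplicate status (keep=last):
   temp status  humidity  battery
2    -5   fail        82     61.0
0    16     ok        25      NaN
3    23   warn        14     55.0
filter rows where temp > -5:
   temp status  humidity  battery
0    16     ok        25      NaN
3    23   warn        14     55.0
Hence 39.

39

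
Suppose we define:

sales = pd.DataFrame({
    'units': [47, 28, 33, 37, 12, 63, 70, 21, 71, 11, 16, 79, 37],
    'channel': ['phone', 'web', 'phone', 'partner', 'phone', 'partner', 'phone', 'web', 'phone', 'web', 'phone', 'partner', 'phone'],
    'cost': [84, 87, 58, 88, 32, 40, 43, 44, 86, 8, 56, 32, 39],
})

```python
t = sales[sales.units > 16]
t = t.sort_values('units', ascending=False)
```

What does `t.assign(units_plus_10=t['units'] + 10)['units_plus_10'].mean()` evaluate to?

58.6

filter rows where units > 16:
    units  channel  cost
0      47    phone    84
1      28      web    87
2      33    phone    58
3      37  partner    88
5      63  partner    40
6      70    phone    43
7      21      web    44
8      71    phone    86
11     79  partner    32
12     37    phone    39
sort by units descending:
    units  channel  cost
11     79  partner    32
8      71    phone    86
6      70    phone    43
5      63  partner    40
0      47    phone    84
3      37  partner    88
12     37    phone    39
2      33    phone    58
1      28      web    87
7      21      web    44
add column units_plus_10 = t['units'] + 10:
    units  channel  cost  units_plus_10
11     79  partner    32             89
8      71    phone    86             81
6      70    phone    43             80
5      63  partner    40             73
0      47    phone    84             57
3      37  partner    88             47
12     37    phone    39             47
2      33    phone    58             43
1      28      web    87             38
7      21      web    44             31
Finally, mean of column 'units_plus_10' = 58.6.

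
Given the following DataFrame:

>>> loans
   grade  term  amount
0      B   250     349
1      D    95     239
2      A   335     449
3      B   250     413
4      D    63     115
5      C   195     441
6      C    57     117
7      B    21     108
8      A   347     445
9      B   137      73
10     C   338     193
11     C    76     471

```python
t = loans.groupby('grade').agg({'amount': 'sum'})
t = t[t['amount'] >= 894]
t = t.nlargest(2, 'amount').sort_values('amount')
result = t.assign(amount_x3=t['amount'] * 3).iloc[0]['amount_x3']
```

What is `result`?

group by grade, sum of amount:
       amount
grade        
A         894
B         943
C        1222
D         354
filter rows where amount >= 894:
       amount
grade        
A         894
B         943
C        1222
take 2 rows with largest amount:
       amount
grade        
C        1222
B         943
sort by amount:
       amount
grade        
B         943
C        1222
add column amount_x3 = t['amount'] * 3:
       amount  amount_x3
grade                   
B         943       2829
C        1222       3666

2829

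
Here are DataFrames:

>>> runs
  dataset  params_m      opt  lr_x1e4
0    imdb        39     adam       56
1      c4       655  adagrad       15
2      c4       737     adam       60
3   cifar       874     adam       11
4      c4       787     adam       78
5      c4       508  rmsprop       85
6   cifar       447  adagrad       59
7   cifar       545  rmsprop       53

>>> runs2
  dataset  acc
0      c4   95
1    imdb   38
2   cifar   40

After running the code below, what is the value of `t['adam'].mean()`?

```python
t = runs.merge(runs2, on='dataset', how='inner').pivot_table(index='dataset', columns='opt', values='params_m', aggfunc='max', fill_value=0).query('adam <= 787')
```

413.0

merge on 'dataset' (how='inner') → 8 rows:
  dataset  params_m      opt  lr_x1e4  acc
0    imdb        39     adam       56   38
1      c4       655  adagrad       15   95
2      c4       737     adam       60   95
3   cifar       874     adam       11   40
4      c4       787     adam       78   95
5      c4       508  rmsprop       85   95
6   cifar       447  adagrad       59   40
7   cifar       545  rmsprop       53   40
pivot: rows=dataset, cols=opt, max(params_m):
opt      adagrad  adam  rmsprop
dataset                        
c4           655   787      508
cifar        447   874      545
imdb           0    39        0
filter rows where adam <= 787:
opt      adagrad  adam  rmsprop
dataset                        
c4           655   787      508
imdb           0    39        0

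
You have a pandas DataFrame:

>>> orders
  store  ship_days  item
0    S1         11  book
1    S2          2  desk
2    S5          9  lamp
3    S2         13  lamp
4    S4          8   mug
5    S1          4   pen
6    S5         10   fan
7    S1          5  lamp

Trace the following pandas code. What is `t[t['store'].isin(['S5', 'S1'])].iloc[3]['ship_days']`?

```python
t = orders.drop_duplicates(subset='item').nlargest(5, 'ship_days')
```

drop duplicate item (keep=first):
  store  ship_days  item
0    S1         11  book
1    S2          2  desk
2    S5          9  lamp
4    S4          8   mug
5    S1          4   pen
6    S5         10   fan
take 5 rows with largest ship_days:
  store  ship_days  item
0    S1         11  book
6    S5         10   fan
2    S5          9  lamp
4    S4          8   mug
5    S1          4   pen
filter rows where store in ['S5', 'S1']:
  store  ship_days  item
0    S1         11  book
6    S5         10   fan
2    S5          9  lamp
5    S1          4   pen
Hence 4.

4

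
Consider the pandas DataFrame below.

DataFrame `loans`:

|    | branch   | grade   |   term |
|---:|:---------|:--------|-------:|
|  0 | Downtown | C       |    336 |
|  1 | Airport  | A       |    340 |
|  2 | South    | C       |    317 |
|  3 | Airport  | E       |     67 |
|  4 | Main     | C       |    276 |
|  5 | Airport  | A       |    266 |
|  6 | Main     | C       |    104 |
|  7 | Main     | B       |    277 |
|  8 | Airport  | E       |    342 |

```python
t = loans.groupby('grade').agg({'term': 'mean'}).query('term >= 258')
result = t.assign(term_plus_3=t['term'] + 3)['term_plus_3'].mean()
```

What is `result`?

282.416666667

group by grade, mean of term:
         term
grade        
A      303.00
B      277.00
C      258.25
E      204.50
filter rows where term >= 258:
         term
grade        
A      303.00
B      277.00
C      258.25
add column term_plus_3 = t['term'] + 3:
         term  term_plus_3
grade                     
A      303.00       306.00
B      277.00       280.00
C      258.25       261.25
Finally, mean of column 'term_plus_3' = 282.416666667.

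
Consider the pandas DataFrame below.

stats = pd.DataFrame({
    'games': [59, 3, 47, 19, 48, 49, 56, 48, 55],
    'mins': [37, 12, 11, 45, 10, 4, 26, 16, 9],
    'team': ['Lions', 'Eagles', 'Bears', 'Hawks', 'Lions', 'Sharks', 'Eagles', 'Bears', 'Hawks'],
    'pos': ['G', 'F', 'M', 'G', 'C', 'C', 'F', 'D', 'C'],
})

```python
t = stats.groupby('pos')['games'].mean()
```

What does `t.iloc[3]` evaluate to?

39.0

group by pos, mean of games:
pos
C    50.666667
D    48.000000
F    29.500000
G    39.000000
M    47.000000
Name: games, dtype: float64
Finally, value at position 3 = 39.0.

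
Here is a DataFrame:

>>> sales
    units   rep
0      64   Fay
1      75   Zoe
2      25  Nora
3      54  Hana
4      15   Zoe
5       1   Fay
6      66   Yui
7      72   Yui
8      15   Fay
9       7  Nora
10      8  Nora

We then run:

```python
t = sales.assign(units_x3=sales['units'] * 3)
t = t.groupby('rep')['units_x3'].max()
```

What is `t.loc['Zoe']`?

225

add column units_x3 = sales['units'] * 3:
    units   rep  units_x3
0      64   Fay       192
1      75   Zoe       225
2      25  Nora        75
3      54  Hana       162
4      15   Zoe        45
5       1   Fay         3
6      66   Yui       198
7      72   Yui       216
8      15   Fay        45
9       7  Nora        21
10      8  Nora        24
group by rep, max of units_x3:
rep
Fay     192
Hana    162
Nora     75
Yui     216
Zoe     225
Name: units_x3, dtype: int64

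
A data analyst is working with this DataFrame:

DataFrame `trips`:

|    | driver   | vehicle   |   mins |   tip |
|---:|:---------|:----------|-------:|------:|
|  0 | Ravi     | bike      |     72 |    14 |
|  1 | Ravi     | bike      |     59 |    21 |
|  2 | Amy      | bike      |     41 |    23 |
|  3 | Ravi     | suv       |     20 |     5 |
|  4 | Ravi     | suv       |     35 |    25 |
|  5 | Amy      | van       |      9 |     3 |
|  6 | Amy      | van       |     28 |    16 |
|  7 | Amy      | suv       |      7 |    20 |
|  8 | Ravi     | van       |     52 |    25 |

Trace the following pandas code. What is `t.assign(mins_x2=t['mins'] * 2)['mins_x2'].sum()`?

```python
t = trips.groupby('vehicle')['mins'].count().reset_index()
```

group by vehicle, count of mins:
vehicle
bike    3
suv     3
van     3
Name: mins, dtype: int64
reset_index():
  vehicle  mins
0    bike     3
1     suv     3
2     van     3
add column mins_x2 = t['mins'] * 2:
  vehicle  mins  mins_x2
0    bike     3        6
1     suv     3        6
2     van     3        6

18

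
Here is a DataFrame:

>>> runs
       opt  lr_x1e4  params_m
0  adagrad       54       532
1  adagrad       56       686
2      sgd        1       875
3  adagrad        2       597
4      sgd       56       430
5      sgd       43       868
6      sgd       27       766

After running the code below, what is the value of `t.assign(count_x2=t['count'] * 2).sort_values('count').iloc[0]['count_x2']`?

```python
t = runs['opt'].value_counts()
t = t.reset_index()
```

value_counts of opt:
opt
sgd        4
adagrad    3
Name: count, dtype: int64
reset_index():
       opt  count
0      sgd      4
1  adagrad      3
add column count_x2 = t['count'] * 2:
       opt  count  count_x2
0      sgd      4         8
1  adagrad      3         6
sort by count:
       opt  count  count_x2
1  adagrad      3         6
0      sgd      4         8
Hence 6.

6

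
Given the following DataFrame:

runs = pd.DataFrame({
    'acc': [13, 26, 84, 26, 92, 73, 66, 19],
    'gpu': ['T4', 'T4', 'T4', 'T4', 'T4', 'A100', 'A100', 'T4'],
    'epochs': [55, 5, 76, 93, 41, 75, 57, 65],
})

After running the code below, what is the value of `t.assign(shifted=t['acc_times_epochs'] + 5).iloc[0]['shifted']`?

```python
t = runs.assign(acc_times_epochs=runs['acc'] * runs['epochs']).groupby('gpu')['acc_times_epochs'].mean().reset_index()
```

4623.5

add column acc_times_epochs = runs['acc'] * runs['epochs']:
   acc   gpu  epochs  acc_times_epochs
0   13    T4      55               715
1   26    T4       5               130
2   84    T4      76              6384
3   26    T4      93              2418
4   92    T4      41              3772
5   73  A100      75              5475
6   66  A100      57              3762
7   19    T4      65              1235
group by gpu, mean of acc_times_epochs:
gpu
A100    4618.500000
T4      2442.333333
Name: acc_times_epochs, dtype: float64
reset_index():
    gpu  acc_times_epochs
0  A100       4618.500000
1    T4       2442.333333
add column shifted = t['acc_times_epochs'] + 5:
    gpu  acc_times_epochs      shifted
0  A100       4618.500000  4623.500000
1    T4       2442.333333  2447.333333
Reading off the value at position 0, column 'shifted', we get 4623.5.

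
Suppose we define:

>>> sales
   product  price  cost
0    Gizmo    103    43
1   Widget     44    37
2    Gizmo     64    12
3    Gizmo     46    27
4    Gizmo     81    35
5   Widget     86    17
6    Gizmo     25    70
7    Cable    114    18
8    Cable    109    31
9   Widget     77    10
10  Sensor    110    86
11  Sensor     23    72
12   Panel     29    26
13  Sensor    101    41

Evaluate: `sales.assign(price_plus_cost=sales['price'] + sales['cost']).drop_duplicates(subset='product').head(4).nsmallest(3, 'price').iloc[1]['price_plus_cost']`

add column price_plus_cost = sales['price'] + sales['cost']:
   product  price  cost  price_plus_cost
0    Gizmo    103    43              146
1   Widget     44    37               81
2    Gizmo     64    12               76
3    Gizmo     46    27               73
4    Gizmo     81    35              116
5   Widget     86    17              103
6    Gizmo     25    70               95
7    Cable    114    18              132
8    Cable    109    31              140
9   Widget     77    10               87
10  Sensor    110    86              196
11  Sensor     23    72               95
12   Panel     29    26               55
13  Sensor    101    41              142
drop duplicate product (keep=first):
   product  price  cost  price_plus_cost
0    Gizmo    103    43              146
1   Widget     44    37               81
7    Cable    114    18              132
10  Sensor    110    86              196
12   Panel     29    26               55
take first 4 rows:
   product  price  cost  price_plus_cost
0    Gizmo    103    43              146
1   Widget     44    37               81
7    Cable    114    18              132
10  Sensor    110    86              196
take 3 rows with smallest price:
   product  price  cost  price_plus_cost
1   Widget     44    37               81
0    Gizmo    103    43              146
10  Sensor    110    86              196
Then the value at position 1, column 'price_plus_cost': 146

146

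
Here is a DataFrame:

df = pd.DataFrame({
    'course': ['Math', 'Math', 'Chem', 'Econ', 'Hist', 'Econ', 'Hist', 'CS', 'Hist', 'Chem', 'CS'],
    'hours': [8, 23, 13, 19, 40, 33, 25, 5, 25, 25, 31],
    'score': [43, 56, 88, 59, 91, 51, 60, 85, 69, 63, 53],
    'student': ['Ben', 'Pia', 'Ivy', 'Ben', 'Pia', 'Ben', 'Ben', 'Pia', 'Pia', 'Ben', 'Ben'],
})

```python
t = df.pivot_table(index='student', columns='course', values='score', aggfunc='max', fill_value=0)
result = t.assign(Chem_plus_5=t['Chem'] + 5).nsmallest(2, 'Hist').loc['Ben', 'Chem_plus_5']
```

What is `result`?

68

pivot: rows=student, cols=course, max(score):
course   CS  Chem  Econ  Hist  Math
student                            
Ben      53    63    59    60    43
Ivy       0    88     0     0     0
Pia      85     0     0    91    56
add column Chem_plus_5 = t['Chem'] + 5:
course   CS  Chem  Econ  Hist  Math  Chem_plus_5
student                                         
Ben      53    63    59    60    43           68
Ivy       0    88     0     0     0           93
Pia      85     0     0    91    56            5
take 2 rows with smallest Hist:
course   CS  Chem  Econ  Hist  Math  Chem_plus_5
student                                         
Ivy       0    88     0     0     0           93
Ben      53    63    59    60    43           68
Taking the value at row 'Ben', column 'Chem_plus_5' gives 68.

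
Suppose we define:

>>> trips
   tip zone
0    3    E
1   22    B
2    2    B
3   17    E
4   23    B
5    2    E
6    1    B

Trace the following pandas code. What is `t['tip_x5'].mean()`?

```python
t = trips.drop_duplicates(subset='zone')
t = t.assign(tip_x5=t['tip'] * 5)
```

drop duplicate zone (keep=first):
   tip zone
0    3    E
1   22    B
add column tip_x5 = t['tip'] * 5:
   tip zone  tip_x5
0    3    E      15
1   22    B     110
Hence 62.5.

62.5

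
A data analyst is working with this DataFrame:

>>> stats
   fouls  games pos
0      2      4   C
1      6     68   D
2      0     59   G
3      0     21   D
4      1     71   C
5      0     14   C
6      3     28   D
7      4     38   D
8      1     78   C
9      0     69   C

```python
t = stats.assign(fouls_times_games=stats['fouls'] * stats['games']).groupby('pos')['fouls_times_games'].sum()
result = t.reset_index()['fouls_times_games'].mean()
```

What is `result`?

267.0

add column fouls_times_games = stats['fouls'] * stats['games']:
   fouls  games pos  fouls_times_games
0      2      4   C                  8
1      6     68   D                408
2      0     59   G                  0
3      0     21   D                  0
4      1     71   C                 71
5      0     14   C                  0
6      3     28   D                 84
7      4     38   D                152
8      1     78   C                 78
9      0     69   C                  0
group by pos, sum of fouls_times_games:
pos
C    157
D    644
G      0
Name: fouls_times_games, dtype: int64
reset_index():
  pos  fouls_times_games
0   C                157
1   D                644
2   G                  0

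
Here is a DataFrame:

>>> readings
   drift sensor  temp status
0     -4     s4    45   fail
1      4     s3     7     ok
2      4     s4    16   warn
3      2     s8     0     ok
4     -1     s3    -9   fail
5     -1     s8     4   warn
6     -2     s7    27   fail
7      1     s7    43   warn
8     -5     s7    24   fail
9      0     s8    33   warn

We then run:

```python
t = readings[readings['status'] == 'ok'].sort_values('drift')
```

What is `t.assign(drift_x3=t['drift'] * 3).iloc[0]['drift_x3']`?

filter rows where status == 'ok':
   drift sensor  temp status
1      4     s3     7     ok
3      2     s8     0     ok
sort by drift:
   drift sensor  temp status
3      2     s8     0     ok
1      4     s3     7     ok
add column drift_x3 = t['drift'] * 3:
   drift sensor  temp status  drift_x3
3      2     s8     0     ok         6
1      4     s3     7     ok        12
Finally, value at position 0, column 'drift_x3' = 6.

6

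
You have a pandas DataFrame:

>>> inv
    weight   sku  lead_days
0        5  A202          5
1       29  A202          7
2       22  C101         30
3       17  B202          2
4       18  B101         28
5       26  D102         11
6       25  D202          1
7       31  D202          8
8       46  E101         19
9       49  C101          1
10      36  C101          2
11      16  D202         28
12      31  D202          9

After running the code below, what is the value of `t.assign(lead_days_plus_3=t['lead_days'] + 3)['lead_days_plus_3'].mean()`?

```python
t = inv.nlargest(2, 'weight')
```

take 2 rows with largest weight:
   weight   sku  lead_days
9      49  C101          1
8      46  E101         19
add column lead_days_plus_3 = t['lead_days'] + 3:
   weight   sku  lead_days  lead_days_plus_3
9      49  C101          1                 4
8      46  E101         19                22
Reading off the mean of column 'lead_days_plus_3', we get 13.0.

13.0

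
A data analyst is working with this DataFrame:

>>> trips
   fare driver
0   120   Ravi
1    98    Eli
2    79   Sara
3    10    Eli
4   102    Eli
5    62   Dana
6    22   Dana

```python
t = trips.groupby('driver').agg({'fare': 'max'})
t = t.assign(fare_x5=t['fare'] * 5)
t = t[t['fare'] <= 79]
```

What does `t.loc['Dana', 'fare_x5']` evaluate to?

310

group by driver, max of fare:
        fare
driver      
Dana      62
Eli      102
Ravi     120
Sara      79
add column fare_x5 = t['fare'] * 5:
        fare  fare_x5
driver               
Dana      62      310
Eli      102      510
Ravi     120      600
Sara      79      395
filter rows where fare <= 79:
        fare  fare_x5
driver               
Dana      62      310
Sara      79      395
Finally, value at row 'Dana', column 'fare_x5' = 310.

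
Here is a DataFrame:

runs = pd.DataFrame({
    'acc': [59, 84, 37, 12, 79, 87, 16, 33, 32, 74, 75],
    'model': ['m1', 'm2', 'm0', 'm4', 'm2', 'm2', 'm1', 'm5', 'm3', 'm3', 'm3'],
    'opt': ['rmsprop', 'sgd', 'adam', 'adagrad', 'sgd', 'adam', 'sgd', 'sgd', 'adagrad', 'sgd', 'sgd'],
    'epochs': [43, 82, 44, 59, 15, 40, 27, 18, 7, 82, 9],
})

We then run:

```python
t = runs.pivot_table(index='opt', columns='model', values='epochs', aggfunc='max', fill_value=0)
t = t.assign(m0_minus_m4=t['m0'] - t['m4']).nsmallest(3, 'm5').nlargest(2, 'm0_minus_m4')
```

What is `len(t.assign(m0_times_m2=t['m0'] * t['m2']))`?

pivot: rows=opt, cols=model, max(epochs):
model    m0  m1  m2  m3  m4  m5
opt                            
adagrad   0   0   0   7  59   0
adam     44   0  40   0   0   0
rmsprop   0  43   0   0   0   0
sgd       0  27  82  82   0  18
add column m0_minus_m4 = t['m0'] - t['m4']:
model    m0  m1  m2  m3  m4  m5  m0_minus_m4
opt                                         
adagrad   0   0   0   7  59   0          -59
adam     44   0  40   0   0   0           44
rmsprop   0  43   0   0   0   0            0
sgd       0  27  82  82   0  18            0
take 3 rows with smallest m5:
model    m0  m1  m2  m3  m4  m5  m0_minus_m4
opt                                         
adagrad   0   0   0   7  59   0          -59
adam     44   0  40   0   0   0           44
rmsprop   0  43   0   0   0   0            0
take 2 rows with largest m0_minus_m4:
model    m0  m1  m2  m3  m4  m5  m0_minus_m4
opt                                         
adam     44   0  40   0   0   0           44
rmsprop   0  43   0   0   0   0            0
add column m0_times_m2 = t['m0'] * t['m2']:
model    m0  m1  m2  m3  m4  m5  m0_minus_m4  m0_times_m2
opt                                                      
adam     44   0  40   0   0   0           44         1760
rmsprop   0  43   0   0   0   0            0            0
Reading off the number of rows, we get 2.

2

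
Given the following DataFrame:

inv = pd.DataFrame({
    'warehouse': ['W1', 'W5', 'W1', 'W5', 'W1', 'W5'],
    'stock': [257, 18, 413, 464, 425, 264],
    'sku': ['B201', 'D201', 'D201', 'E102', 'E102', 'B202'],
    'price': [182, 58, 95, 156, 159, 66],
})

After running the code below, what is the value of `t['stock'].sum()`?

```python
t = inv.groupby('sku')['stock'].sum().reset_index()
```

group by sku, sum of stock:
sku
B201    257
B202    264
D201    431
E102    889
Name: stock, dtype: int64
reset_index():
    sku  stock
0  B201    257
1  B202    264
2  D201    431
3  E102    889
Then the sum of column 'stock': 1841

1841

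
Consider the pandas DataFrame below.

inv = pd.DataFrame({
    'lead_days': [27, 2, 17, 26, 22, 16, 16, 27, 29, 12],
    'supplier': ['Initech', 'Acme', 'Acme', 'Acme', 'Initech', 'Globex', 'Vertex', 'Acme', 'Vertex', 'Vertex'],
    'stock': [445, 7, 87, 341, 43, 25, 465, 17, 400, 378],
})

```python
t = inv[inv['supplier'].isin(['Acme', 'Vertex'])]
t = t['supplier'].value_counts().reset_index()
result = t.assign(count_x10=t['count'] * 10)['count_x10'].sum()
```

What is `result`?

70

filter rows where supplier in ['Acme', 'Vertex']:
   lead_days supplier  stock
1          2     Acme      7
2         17     Acme     87
3         26     Acme    341
6         16   Vertex    465
7         27     Acme     17
8         29   Vertex    400
9         12   Vertex    378
value_counts of supplier:
supplier
Acme      4
Vertex    3
Name: count, dtype: int64
reset_index():
  supplier  count
0     Acme      4
1   Vertex      3
add column count_x10 = t['count'] * 10:
  supplier  count  count_x10
0     Acme      4         40
1   Vertex      3         30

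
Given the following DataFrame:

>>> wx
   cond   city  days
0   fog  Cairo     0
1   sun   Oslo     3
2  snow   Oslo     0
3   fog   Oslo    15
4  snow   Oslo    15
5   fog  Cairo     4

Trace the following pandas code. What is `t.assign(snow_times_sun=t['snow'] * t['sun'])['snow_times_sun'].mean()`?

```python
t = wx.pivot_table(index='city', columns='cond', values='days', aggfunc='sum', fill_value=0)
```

22.5

pivot: rows=city, cols=cond, sum(days):
cond   fog  snow  sun
city                 
Cairo    4     0    0
Oslo    15    15    3
add column snow_times_sun = t['snow'] * t['sun']:
cond   fog  snow  sun  snow_times_sun
city                                 
Cairo    4     0    0               0
Oslo    15    15    3              45
Taking the mean of column 'snow_times_sun' gives 22.5.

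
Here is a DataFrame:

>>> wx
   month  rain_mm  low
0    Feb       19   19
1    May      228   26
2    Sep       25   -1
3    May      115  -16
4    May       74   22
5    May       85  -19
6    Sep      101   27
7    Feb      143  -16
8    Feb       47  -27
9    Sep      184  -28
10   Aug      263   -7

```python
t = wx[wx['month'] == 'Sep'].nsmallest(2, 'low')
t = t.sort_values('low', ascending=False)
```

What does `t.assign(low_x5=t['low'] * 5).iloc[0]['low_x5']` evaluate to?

filter rows where month == 'Sep':
  month  rain_mm  low
2   Sep       25   -1
6   Sep      101   27
9   Sep      184  -28
take 2 rows with smallest low:
  month  rain_mm  low
9   Sep      184  -28
2   Sep       25   -1
sort by low descending:
  month  rain_mm  low
2   Sep       25   -1
9   Sep      184  -28
add column low_x5 = t['low'] * 5:
  month  rain_mm  low  low_x5
2   Sep       25   -1      -5
9   Sep      184  -28    -140

-5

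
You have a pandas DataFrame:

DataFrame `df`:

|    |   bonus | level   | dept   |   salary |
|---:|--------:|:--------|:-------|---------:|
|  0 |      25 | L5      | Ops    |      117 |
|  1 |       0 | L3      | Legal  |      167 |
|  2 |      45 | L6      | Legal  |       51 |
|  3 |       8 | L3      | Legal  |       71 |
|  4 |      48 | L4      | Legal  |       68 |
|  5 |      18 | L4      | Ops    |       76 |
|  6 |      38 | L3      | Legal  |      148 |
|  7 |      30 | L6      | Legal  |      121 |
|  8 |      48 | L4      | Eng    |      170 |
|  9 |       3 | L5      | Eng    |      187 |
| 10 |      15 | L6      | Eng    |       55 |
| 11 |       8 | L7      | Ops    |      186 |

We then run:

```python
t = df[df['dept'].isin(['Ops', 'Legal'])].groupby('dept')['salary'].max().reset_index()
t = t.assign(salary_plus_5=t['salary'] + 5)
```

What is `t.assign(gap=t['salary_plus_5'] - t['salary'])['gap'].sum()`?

filter rows where dept in ['Ops', 'Legal']:
    bonus level   dept  salary
0      25    L5    Ops     117
1       0    L3  Legal     167
2      45    L6  Legal      51
3       8    L3  Legal      71
4      48    L4  Legal      68
5      18    L4    Ops      76
6      38    L3  Legal     148
7      30    L6  Legal     121
11      8    L7    Ops     186
group by dept, max of salary:
dept
Legal    167
Ops      186
Name: salary, dtype: int64
reset_index():
    dept  salary
0  Legal     167
1    Ops     186
add column salary_plus_5 = t['salary'] + 5:
    dept  salary  salary_plus_5
0  Legal     167            172
1    Ops     186            191
add column gap = t['salary_plus_5'] - t['salary']:
    dept  salary  salary_plus_5  gap
0  Legal     167            172    5
1    Ops     186            191    5

10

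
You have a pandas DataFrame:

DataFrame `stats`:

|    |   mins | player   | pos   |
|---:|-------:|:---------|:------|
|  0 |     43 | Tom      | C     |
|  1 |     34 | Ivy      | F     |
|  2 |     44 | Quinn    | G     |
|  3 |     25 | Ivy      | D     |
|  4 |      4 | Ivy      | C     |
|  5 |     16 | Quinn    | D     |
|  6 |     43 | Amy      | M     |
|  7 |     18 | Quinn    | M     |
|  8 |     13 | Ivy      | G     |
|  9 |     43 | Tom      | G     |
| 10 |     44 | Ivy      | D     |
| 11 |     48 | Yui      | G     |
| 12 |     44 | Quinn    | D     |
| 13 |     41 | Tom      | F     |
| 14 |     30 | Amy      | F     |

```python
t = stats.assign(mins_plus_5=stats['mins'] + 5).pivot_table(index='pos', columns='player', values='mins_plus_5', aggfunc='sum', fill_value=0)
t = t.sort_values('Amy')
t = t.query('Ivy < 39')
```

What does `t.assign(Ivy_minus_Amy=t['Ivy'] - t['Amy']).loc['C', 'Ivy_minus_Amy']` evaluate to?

add column mins_plus_5 = stats['mins'] + 5:
    mins player pos  mins_plus_5
0     43    Tom   C           48
1     34    Ivy   F           39
2     44  Quinn   G           49
3     25    Ivy   D           30
4      4    Ivy   C            9
5     16  Quinn   D           21
6     43    Amy   M           48
7     18  Quinn   M           23
8     13    Ivy   G           18
9     43    Tom   G           48
10    44    Ivy   D           49
11    48    Yui   G           53
12    44  Quinn   D           49
13    41    Tom   F           46
14    30    Amy   F           35
pivot: rows=pos, cols=player, sum(mins_plus_5):
player  Amy  Ivy  Quinn  Tom  Yui
pos                              
C         0    9      0   48    0
D         0   79     70    0    0
F        35   39      0   46    0
G         0   18     49   48   53
M        48    0     23    0    0
sort by Amy:
player  Amy  Ivy  Quinn  Tom  Yui
pos                              
C         0    9      0   48    0
D         0   79     70    0    0
G         0   18     49   48   53
F        35   39      0   46    0
M        48    0     23    0    0
filter rows where Ivy < 39:
player  Amy  Ivy  Quinn  Tom  Yui
pos                              
C         0    9      0   48    0
G         0   18     49   48   53
M        48    0     23    0    0
add column Ivy_minus_Amy = t['Ivy'] - t['Amy']:
player  Amy  Ivy  Quinn  Tom  Yui  Ivy_minus_Amy
pos                                             
C         0    9      0   48    0              9
G         0   18     49   48   53             18
M        48    0     23    0    0            -48

9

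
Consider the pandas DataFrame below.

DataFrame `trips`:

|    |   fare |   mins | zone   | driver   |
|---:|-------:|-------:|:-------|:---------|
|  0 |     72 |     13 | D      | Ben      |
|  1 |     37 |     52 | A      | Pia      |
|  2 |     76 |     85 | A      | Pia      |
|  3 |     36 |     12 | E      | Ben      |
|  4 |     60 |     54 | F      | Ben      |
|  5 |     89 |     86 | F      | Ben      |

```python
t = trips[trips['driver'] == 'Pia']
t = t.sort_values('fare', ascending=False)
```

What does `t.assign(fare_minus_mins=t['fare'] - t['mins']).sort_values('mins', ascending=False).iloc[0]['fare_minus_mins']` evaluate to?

-9

filter rows where driver == 'Pia':
   fare  mins zone driver
1    37    52    A    Pia
2    76    85    A    Pia
sort by fare descending:
   fare  mins zone driver
2    76    85    A    Pia
1    37    52    A    Pia
add column fare_minus_mins = t['fare'] - t['mins']:
   fare  mins zone driver  fare_minus_mins
2    76    85    A    Pia               -9
1    37    52    A    Pia              -15
sort by mins descending:
   fare  mins zone driver  fare_minus_mins
2    76    85    A    Pia               -9
1    37    52    A    Pia              -15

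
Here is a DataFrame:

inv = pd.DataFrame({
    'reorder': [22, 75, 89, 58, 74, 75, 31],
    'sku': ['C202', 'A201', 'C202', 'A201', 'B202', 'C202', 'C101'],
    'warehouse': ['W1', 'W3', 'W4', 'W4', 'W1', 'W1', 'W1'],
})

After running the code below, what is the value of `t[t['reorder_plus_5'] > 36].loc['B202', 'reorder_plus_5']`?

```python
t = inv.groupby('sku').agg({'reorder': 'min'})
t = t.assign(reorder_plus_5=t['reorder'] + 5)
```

group by sku, min of reorder:
      reorder
sku          
A201       58
B202       74
C101       31
C202       22
add column reorder_plus_5 = t['reorder'] + 5:
      reorder  reorder_plus_5
sku                          
A201       58              63
B202       74              79
C101       31              36
C202       22              27
filter rows where reorder_plus_5 > 36:
      reorder  reorder_plus_5
sku                          
A201       58              63
B202       74              79
Then the value at row 'B202', column 'reorder_plus_5': 79

79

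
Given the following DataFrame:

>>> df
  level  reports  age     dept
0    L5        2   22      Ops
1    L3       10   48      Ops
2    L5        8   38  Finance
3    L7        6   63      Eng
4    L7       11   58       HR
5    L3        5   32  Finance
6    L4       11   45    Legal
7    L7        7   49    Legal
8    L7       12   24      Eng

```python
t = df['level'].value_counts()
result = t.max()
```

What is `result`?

value_counts of level:
level
L7    4
L5    2
L3    2
L4    1
Name: count, dtype: int64
So max() = 4.

4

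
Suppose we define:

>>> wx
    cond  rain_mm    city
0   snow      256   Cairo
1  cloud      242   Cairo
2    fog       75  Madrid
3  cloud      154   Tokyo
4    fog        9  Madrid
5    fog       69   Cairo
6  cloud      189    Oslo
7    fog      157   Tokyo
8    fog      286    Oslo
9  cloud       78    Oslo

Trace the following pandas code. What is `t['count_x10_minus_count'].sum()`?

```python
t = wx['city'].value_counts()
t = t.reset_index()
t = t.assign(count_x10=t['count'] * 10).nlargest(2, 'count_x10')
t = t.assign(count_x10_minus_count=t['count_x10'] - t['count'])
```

value_counts of city:
city
Cairo     3
Oslo      3
Madrid    2
Tokyo     2
Name: count, dtype: int64
reset_index():
     city  count
0   Cairo      3
1    Oslo      3
2  Madrid      2
3   Tokyo      2
add column count_x10 = t['count'] * 10:
     city  count  count_x10
0   Cairo      3         30
1    Oslo      3         30
2  Madrid      2         20
3   Tokyo      2         20
take 2 rows with largest count_x10:
    city  count  count_x10
0  Cairo      3         30
1   Oslo      3         30
add column count_x10_minus_count = t['count_x10'] - t['count']:
    city  count  count_x10  count_x10_minus_count
0  Cairo      3         30                     27
1   Oslo      3         30                     27
Reading off the sum of column 'count_x10_minus_count', we get 54.

54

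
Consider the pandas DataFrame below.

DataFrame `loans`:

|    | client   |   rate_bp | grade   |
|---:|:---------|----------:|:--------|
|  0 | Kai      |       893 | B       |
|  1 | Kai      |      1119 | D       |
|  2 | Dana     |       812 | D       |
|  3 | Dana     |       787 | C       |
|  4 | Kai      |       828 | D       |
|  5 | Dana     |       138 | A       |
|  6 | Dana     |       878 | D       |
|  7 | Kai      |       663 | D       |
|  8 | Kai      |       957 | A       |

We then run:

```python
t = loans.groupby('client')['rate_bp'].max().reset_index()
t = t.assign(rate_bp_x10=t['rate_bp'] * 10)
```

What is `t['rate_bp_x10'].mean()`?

group by client, max of rate_bp:
client
Dana     878
Kai     1119
Name: rate_bp, dtype: int64
reset_index():
  client  rate_bp
0   Dana      878
1    Kai     1119
add column rate_bp_x10 = t['rate_bp'] * 10:
  client  rate_bp  rate_bp_x10
0   Dana      878         8780
1    Kai     1119        11190

9985.0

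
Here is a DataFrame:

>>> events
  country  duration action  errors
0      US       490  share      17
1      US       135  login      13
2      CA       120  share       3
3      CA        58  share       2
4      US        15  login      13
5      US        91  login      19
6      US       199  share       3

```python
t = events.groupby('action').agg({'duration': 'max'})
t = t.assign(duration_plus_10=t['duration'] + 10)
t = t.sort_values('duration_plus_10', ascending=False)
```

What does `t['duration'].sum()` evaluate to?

625

group by action, max of duration:
        duration
action          
login        135
share        490
add column duration_plus_10 = t['duration'] + 10:
        duration  duration_plus_10
action                            
login        135               145
share        490               500
sort by duration_plus_10 descending:
        duration  duration_plus_10
action                            
share        490               500
login        135               145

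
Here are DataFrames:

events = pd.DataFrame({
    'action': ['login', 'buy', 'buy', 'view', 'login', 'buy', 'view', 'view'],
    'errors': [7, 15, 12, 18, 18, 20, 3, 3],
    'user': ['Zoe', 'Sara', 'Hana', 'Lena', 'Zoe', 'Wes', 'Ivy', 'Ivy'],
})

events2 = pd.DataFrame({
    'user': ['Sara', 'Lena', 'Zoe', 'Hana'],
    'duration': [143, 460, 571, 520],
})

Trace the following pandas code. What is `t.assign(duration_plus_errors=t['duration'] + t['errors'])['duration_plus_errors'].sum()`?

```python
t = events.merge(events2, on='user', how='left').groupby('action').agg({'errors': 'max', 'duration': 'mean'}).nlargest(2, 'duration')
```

merge on 'user' (how='left') → 8 rows:
  action  errors  user  duration
0  login       7   Zoe     571.0
1    buy      15  Sara     143.0
2    buy      12  Hana     520.0
3   view      18  Lena     460.0
4  login      18   Zoe     571.0
5    buy      20   Wes       NaN
6   view       3   Ivy       NaN
7   view       3   Ivy       NaN
group by action: max(errors), mean(duration):
        errors  duration
action                  
buy         20     331.5
login       18     571.0
view        18     460.0
take 2 rows with largest duration:
        errors  duration
action                  
login       18     571.0
view        18     460.0
add column duration_plus_errors = t['duration'] + t['errors']:
        errors  duration  duration_plus_errors
action                                        
login       18     571.0                 589.0
view        18     460.0                 478.0

1067.0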